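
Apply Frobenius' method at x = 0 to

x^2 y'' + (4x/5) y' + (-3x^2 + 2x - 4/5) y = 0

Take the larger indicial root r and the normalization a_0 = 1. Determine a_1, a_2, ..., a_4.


Write in Frobenius form y'' + (p(x)/x) y' + (q(x)/x^2) y = 0:
  p(x) = 4/5,  q(x) = -3x^2 + 2x - 4/5.
Indicial equation: r(r-1) + (4/5) r + (-4/5) = 0 -> roots r_1 = 1, r_2 = -4/5.
Take r = r_1 = 1. Let y(x) = x^r sum_{n>=0} a_n x^n with a_0 = 1.
Substitute y = x^r sum a_n x^n and match x^{r+n}. The recurrence is
  D(n) a_n + 2 a_{n-1} - 3 a_{n-2} = 0,  where D(n) = (r+n)(r+n-1) + (4/5)(r+n) + (-4/5).
  a_n = [-2 a_{n-1} + 3 a_{n-2}] / D(n).
Since the indicial polynomial factors as (r - r_1)(r - r_2), D(n) = (r_1 + n - r_1)(r_1 + n - r_2) = n(n + 9/5).
Evaluating step by step (a_0 = 1):
  n = 1: D(1) = 1(1 + 9/5) = 14/5; numerator = -2(1) = -2; a_1 = (-2)/(14/5) = -5/7
  n = 2: D(2) = 2(2 + 9/5) = 38/5; numerator = -2(-5/7) + 3(1) = 31/7; a_2 = (31/7)/(38/5) = 155/266
  n = 3: D(3) = 3(3 + 9/5) = 72/5; numerator = -2(155/266) + 3(-5/7) = -440/133; a_3 = (-440/133)/(72/5) = -275/1197
  n = 4: D(4) = 4(4 + 9/5) = 116/5; numerator = -2(-275/1197) + 3(155/266) = 755/342; a_4 = (755/342)/(116/5) = 3775/39672

r = 1; a_0 = 1; a_1 = -5/7; a_2 = 155/266; a_3 = -275/1197; a_4 = 3775/39672


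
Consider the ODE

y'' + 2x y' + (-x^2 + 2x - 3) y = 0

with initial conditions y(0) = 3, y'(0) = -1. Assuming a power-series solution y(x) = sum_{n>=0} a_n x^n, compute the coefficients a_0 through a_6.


Ansatz: y(x) = sum_{n>=0} a_n x^n, so y'(x) = sum_{n>=1} n a_n x^(n-1) and y''(x) = sum_{n>=2} n(n-1) a_n x^(n-2).
Substitute into P(x) y'' + Q(x) y' + R(x) y = 0 with P(x) = 1, Q(x) = 2x, R(x) = -x^2 + 2x - 3, and match powers of x.
Initial conditions: a_0 = 3, a_1 = -1.
Setting the coefficient of each power of x to zero and solving order by order (substituting the coefficients already found):
  x^0: 2 a_2 - 3 a_0 = 0  ->  2 a_2 = 3 a_0 = 9  ->  a_2 = 9/2
  x^1: 6 a_3 - a_1 + 2 a_0 = 0  ->  6 a_3 = a_1 - 2 a_0 = -7  ->  a_3 = -7/6
  x^2: 12 a_4 + a_2 + 2 a_1 - a_0 = 0  ->  12 a_4 = -a_2 - 2 a_1 + a_0 = 1/2  ->  a_4 = 1/24
  x^3: 20 a_5 + 3 a_3 + 2 a_2 - a_1 = 0  ->  20 a_5 = -3 a_3 - 2 a_2 + a_1 = -13/2  ->  a_5 = -13/40
  x^4: 30 a_6 + 5 a_4 + 2 a_3 - a_2 = 0  ->  30 a_6 = -5 a_4 - 2 a_3 + a_2 = 53/8  ->  a_6 = 53/240
Truncated series: y(x) = 3 - x + (9/2) x^2 - (7/6) x^3 + (1/24) x^4 - (13/40) x^5 + (53/240) x^6 + O(x^7).

a_0 = 3; a_1 = -1; a_2 = 9/2; a_3 = -7/6; a_4 = 1/24; a_5 = -13/40; a_6 = 53/240


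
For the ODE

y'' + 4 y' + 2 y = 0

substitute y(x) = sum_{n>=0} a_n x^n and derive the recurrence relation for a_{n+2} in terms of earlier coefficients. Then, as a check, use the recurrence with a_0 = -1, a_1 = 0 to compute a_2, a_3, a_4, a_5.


Substitute y = sum_n a_n x^n.
y''(x) has coefficient (n+2)(n+1) a_{n+2} at x^n;
4 y'(x) has coefficient 4 (n+1) a_{n+1} at x^n;
2 y(x) has coefficient 2 a_n at x^n.
Matching x^n: (n+2)(n+1) a_{n+2} + 4 (n+1) a_{n+1} + 2 a_n = 0.
Thus a_{n+2} = [-4 (n+1) a_{n+1} - 2 a_n] / ((n+1)(n+2)).

Check with a_0 = -1, a_1 = 0 (apply the recurrence for n = 0, 1, 2, 3): a_0 = -1, a_1 = 0, a_2 = 1, a_3 = -4/3, a_4 = 7/6, a_5 = -4/5.

a_(n+2) = [-4 (n+1) a_(n+1) - 2 a_n] / ((n+1)(n+2)); check: a_0 = -1, a_1 = 0, a_2 = 1, a_3 = -4/3, a_4 = 7/6, a_5 = -4/5


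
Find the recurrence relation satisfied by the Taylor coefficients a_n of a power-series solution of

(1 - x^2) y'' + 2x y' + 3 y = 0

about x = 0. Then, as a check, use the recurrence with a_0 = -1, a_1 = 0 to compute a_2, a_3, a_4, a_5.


Substitute y = sum_n a_n x^n.
(1 - 1 x^2) y'' contributes (n+2)(n+1) a_{n+2} - n(n-1) a_n at x^n.
2 x y'(x) contributes 2 n a_n at x^n.
3 y(x) contributes 3 a_n at x^n.
Matching x^n: (n+2)(n+1) a_{n+2} + (-n(n-1) + 2 n + 3) a_n = 0.
Thus a_{n+2} = (n(n-1) - 2 n - 3) / ((n+1)(n+2)) * a_n.

Check with a_0 = -1, a_1 = 0 (apply the recurrence for n = 0, 1, 2, 3): a_0 = -1, a_1 = 0, a_2 = 3/2, a_3 = 0, a_4 = -5/8, a_5 = 0.

a_(n+2) = (n(n-1) - 2 n - 3) / ((n+1)(n+2)) * a_n; check: a_0 = -1, a_1 = 0, a_2 = 3/2, a_3 = 0, a_4 = -5/8, a_5 = 0


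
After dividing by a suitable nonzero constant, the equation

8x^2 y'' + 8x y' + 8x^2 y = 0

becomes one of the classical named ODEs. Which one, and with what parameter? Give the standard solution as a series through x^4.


All three coefficients share the factor 8; dividing through by 8 gives  x^2 y'' + x y' + x^2 y = 0.
This matches the Bessel equation x^2 y'' + x y' + (x^2 - nu^2) y = 0 with nu^2 = 0, so nu = 0; the solution bounded at x = 0 is J_0(x).
Frobenius at x = 0: indicial roots ±nu; for r = nu the recurrence k(k + 2nu) c_k = -c_{k-2} gives the standard series J_nu(x) = sum_{k>=0} (-1)^k / (k! (k+nu)!) (x/2)^(2k+nu). Evaluate the first 3 terms:
  k = 0: (-1)^0 / (0! * 0! * 2^0) x^0 = 1/(1*1*1) x^0 = (1) x^0
  k = 1: (-1)^1 / (1! * 1! * 2^2) x^2 = -1/(1*1*4) x^2 = (-1/4) x^2
  k = 2: (-1)^2 / (2! * 2! * 2^4) x^4 = 1/(2*2*16) x^4 = (1/64) x^4
Hence J_0(x) = x^4/64 - x^2/4 + 1 + ....

J_0(x); series = x^4/64 - x^2/4 + 1


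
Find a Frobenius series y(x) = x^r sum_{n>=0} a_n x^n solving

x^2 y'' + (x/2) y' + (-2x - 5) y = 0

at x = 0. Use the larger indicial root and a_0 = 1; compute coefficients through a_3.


Write in Frobenius form y'' + (p(x)/x) y' + (q(x)/x^2) y = 0:
  p(x) = 1/2,  q(x) = -2x - 5.
Indicial equation: r(r-1) + (1/2) r + (-5) = 0 -> roots r_1 = 5/2, r_2 = -2.
Take r = r_1 = 5/2. Let y(x) = x^r sum_{n>=0} a_n x^n with a_0 = 1.
Substitute y = x^r sum a_n x^n and match x^{r+n}. The recurrence is
  D(n) a_n - 2 a_{n-1} = 0,  where D(n) = (r+n)(r+n-1) + (1/2)(r+n) + (-5).
  a_n = 2 / D(n) * a_{n-1}.
Since the indicial polynomial factors as (r - r_1)(r - r_2), D(n) = (r_1 + n - r_1)(r_1 + n - r_2) = n(n + 9/2).
Evaluating step by step (a_0 = 1):
  n = 1: D(1) = 1(1 + 9/2) = 11/2; numerator = 2(1) = 2; a_1 = (2)/(11/2) = 4/11
  n = 2: D(2) = 2(2 + 9/2) = 13; numerator = 2(4/11) = 8/11; a_2 = (8/11)/(13) = 8/143
  n = 3: D(3) = 3(3 + 9/2) = 45/2; numerator = 2(8/143) = 16/143; a_3 = (16/143)/(45/2) = 32/6435

r = 5/2; a_0 = 1; a_1 = 4/11; a_2 = 8/143; a_3 = 32/6435


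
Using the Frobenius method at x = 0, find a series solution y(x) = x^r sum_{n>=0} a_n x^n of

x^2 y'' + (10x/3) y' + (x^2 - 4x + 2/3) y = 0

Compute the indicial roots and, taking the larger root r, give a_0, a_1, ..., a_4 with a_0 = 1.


Write in Frobenius form y'' + (p(x)/x) y' + (q(x)/x^2) y = 0:
  p(x) = 10/3,  q(x) = x^2 - 4x + 2/3.
Indicial equation: r(r-1) + (10/3) r + (2/3) = 0 -> roots r_1 = -1/3, r_2 = -2.
Take r = r_1 = -1/3. Let y(x) = x^r sum_{n>=0} a_n x^n with a_0 = 1.
Substitute y = x^r sum a_n x^n and match x^{r+n}. The recurrence is
  D(n) a_n - 4 a_{n-1} + 1 a_{n-2} = 0,  where D(n) = (r+n)(r+n-1) + (10/3)(r+n) + (2/3).
  a_n = [4 a_{n-1} - 1 a_{n-2}] / D(n).
Since the indicial polynomial factors as (r - r_1)(r - r_2), D(n) = (r_1 + n - r_1)(r_1 + n - r_2) = n(n + 5/3).
Evaluating step by step (a_0 = 1):
  n = 1: D(1) = 1(1 + 5/3) = 8/3; numerator = 4(1) = 4; a_1 = (4)/(8/3) = 3/2
  n = 2: D(2) = 2(2 + 5/3) = 22/3; numerator = 4(3/2) - 1(1) = 5; a_2 = (5)/(22/3) = 15/22
  n = 3: D(3) = 3(3 + 5/3) = 14; numerator = 4(15/22) - 1(3/2) = 27/22; a_3 = (27/22)/(14) = 27/308
  n = 4: D(4) = 4(4 + 5/3) = 68/3; numerator = 4(27/308) - 1(15/22) = -51/154; a_4 = (-51/154)/(68/3) = -9/616

r = -1/3; a_0 = 1; a_1 = 3/2; a_2 = 15/22; a_3 = 27/308; a_4 = -9/616


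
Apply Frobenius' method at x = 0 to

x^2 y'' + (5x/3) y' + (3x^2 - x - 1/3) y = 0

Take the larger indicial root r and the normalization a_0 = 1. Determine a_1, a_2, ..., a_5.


Write in Frobenius form y'' + (p(x)/x) y' + (q(x)/x^2) y = 0:
  p(x) = 5/3,  q(x) = 3x^2 - x - 1/3.
Indicial equation: r(r-1) + (5/3) r + (-1/3) = 0 -> roots r_1 = 1/3, r_2 = -1.
Take r = r_1 = 1/3. Let y(x) = x^r sum_{n>=0} a_n x^n with a_0 = 1.
Substitute y = x^r sum a_n x^n and match x^{r+n}. The recurrence is
  D(n) a_n - 1 a_{n-1} + 3 a_{n-2} = 0,  where D(n) = (r+n)(r+n-1) + (5/3)(r+n) + (-1/3).
  a_n = [1 a_{n-1} - 3 a_{n-2}] / D(n).
Since the indicial polynomial factors as (r - r_1)(r - r_2), D(n) = (r_1 + n - r_1)(r_1 + n - r_2) = n(n + 4/3).
Evaluating step by step (a_0 = 1):
  n = 1: D(1) = 1(1 + 4/3) = 7/3; numerator = 1(1) = 1; a_1 = (1)/(7/3) = 3/7
  n = 2: D(2) = 2(2 + 4/3) = 20/3; numerator = 1(3/7) - 3(1) = -18/7; a_2 = (-18/7)/(20/3) = -27/70
  n = 3: D(3) = 3(3 + 4/3) = 13; numerator = 1(-27/70) - 3(3/7) = -117/70; a_3 = (-117/70)/(13) = -9/70
  n = 4: D(4) = 4(4 + 4/3) = 64/3; numerator = 1(-9/70) - 3(-27/70) = 36/35; a_4 = (36/35)/(64/3) = 27/560
  n = 5: D(5) = 5(5 + 4/3) = 95/3; numerator = 1(27/560) - 3(-9/70) = 243/560; a_5 = (243/560)/(95/3) = 729/53200

r = 1/3; a_0 = 1; a_1 = 3/7; a_2 = -27/70; a_3 = -9/70; a_4 = 27/560; a_5 = 729/53200


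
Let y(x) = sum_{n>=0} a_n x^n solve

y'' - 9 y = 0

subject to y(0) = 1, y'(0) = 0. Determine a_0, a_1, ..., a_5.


Ansatz: y(x) = sum_{n>=0} a_n x^n, so y'(x) = sum_{n>=1} n a_n x^(n-1) and y''(x) = sum_{n>=2} n(n-1) a_n x^(n-2).
Substitute into P(x) y'' + Q(x) y' + R(x) y = 0 with P(x) = 1, Q(x) = 0, R(x) = -9, and match powers of x.
Initial conditions: a_0 = 1, a_1 = 0.
Setting the coefficient of each power of x to zero and solving order by order (substituting the coefficients already found):
  x^0: 2 a_2 - 9 a_0 = 0  ->  2 a_2 = 9 a_0 = 9  ->  a_2 = 9/2
  x^1: 6 a_3 - 9 a_1 = 0  ->  6 a_3 = 9 a_1 = 0  ->  a_3 = 0
  x^2: 12 a_4 - 9 a_2 = 0  ->  12 a_4 = 9 a_2 = 81/2  ->  a_4 = 27/8
  x^3: 20 a_5 - 9 a_3 = 0  ->  20 a_5 = 9 a_3 = 0  ->  a_5 = 0
Truncated series: y(x) = 1 + (9/2) x^2 + (27/8) x^4 + O(x^6).

a_0 = 1; a_1 = 0; a_2 = 9/2; a_3 = 0; a_4 = 27/8; a_5 = 0


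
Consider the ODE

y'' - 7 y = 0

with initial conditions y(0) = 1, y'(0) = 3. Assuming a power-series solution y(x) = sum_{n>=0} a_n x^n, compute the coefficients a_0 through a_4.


Ansatz: y(x) = sum_{n>=0} a_n x^n, so y'(x) = sum_{n>=1} n a_n x^(n-1) and y''(x) = sum_{n>=2} n(n-1) a_n x^(n-2).
Substitute into P(x) y'' + Q(x) y' + R(x) y = 0 with P(x) = 1, Q(x) = 0, R(x) = -7, and match powers of x.
Initial conditions: a_0 = 1, a_1 = 3.
Setting the coefficient of each power of x to zero and solving order by order (substituting the coefficients already found):
  x^0: 2 a_2 - 7 a_0 = 0  ->  2 a_2 = 7 a_0 = 7  ->  a_2 = 7/2
  x^1: 6 a_3 - 7 a_1 = 0  ->  6 a_3 = 7 a_1 = 21  ->  a_3 = 7/2
  x^2: 12 a_4 - 7 a_2 = 0  ->  12 a_4 = 7 a_2 = 49/2  ->  a_4 = 49/24
Truncated series: y(x) = 1 + 3 x + (7/2) x^2 + (7/2) x^3 + (49/24) x^4 + O(x^5).

a_0 = 1; a_1 = 3; a_2 = 7/2; a_3 = 7/2; a_4 = 49/24


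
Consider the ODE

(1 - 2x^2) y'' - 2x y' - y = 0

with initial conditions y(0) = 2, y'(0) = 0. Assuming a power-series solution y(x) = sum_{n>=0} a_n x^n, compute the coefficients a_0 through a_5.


Ansatz: y(x) = sum_{n>=0} a_n x^n, so y'(x) = sum_{n>=1} n a_n x^(n-1) and y''(x) = sum_{n>=2} n(n-1) a_n x^(n-2).
Substitute into P(x) y'' + Q(x) y' + R(x) y = 0 with P(x) = 1 - 2x^2, Q(x) = -2x, R(x) = -1, and match powers of x.
Initial conditions: a_0 = 2, a_1 = 0.
Setting the coefficient of each power of x to zero and solving order by order (substituting the coefficients already found):
  x^0: 2 a_2 - a_0 = 0  ->  2 a_2 = a_0 = 2  ->  a_2 = 1
  x^1: 6 a_3 - 3 a_1 = 0  ->  6 a_3 = 3 a_1 = 0  ->  a_3 = 0
  x^2: 12 a_4 - 9 a_2 = 0  ->  12 a_4 = 9 a_2 = 9  ->  a_4 = 3/4
  x^3: 20 a_5 - 19 a_3 = 0  ->  20 a_5 = 19 a_3 = 0  ->  a_5 = 0
Truncated series: y(x) = 2 + x^2 + (3/4) x^4 + O(x^6).

a_0 = 2; a_1 = 0; a_2 = 1; a_3 = 0; a_4 = 3/4; a_5 = 0


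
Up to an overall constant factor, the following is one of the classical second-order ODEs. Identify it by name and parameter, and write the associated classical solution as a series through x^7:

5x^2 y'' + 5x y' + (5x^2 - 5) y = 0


All three coefficients share the factor 5; dividing through by 5 gives  x^2 y'' + x y' + (x^2 - 1) y = 0.
This matches the Bessel equation x^2 y'' + x y' + (x^2 - nu^2) y = 0 with nu^2 = 1, so nu = 1; the solution bounded at x = 0 is J_1(x).
Frobenius at x = 0: indicial roots ±nu; for r = nu the recurrence k(k + 2nu) c_k = -c_{k-2} gives the standard series J_nu(x) = sum_{k>=0} (-1)^k / (k! (k+nu)!) (x/2)^(2k+nu). Evaluate the first 4 terms:
  k = 0: (-1)^0 / (0! * 1! * 2^1) x^1 = 1/(1*1*2) x^1 = (1/2) x^1
  k = 1: (-1)^1 / (1! * 2! * 2^3) x^3 = -1/(1*2*8) x^3 = (-1/16) x^3
  k = 2: (-1)^2 / (2! * 3! * 2^5) x^5 = 1/(2*6*32) x^5 = (1/384) x^5
  k = 3: (-1)^3 / (3! * 4! * 2^7) x^7 = -1/(6*24*128) x^7 = (-1/18432) x^7
Hence J_1(x) = -x^7/18432 + x^5/384 - x^3/16 + x/2 + ....

J_1(x); series = -x^7/18432 + x^5/384 - x^3/16 + x/2


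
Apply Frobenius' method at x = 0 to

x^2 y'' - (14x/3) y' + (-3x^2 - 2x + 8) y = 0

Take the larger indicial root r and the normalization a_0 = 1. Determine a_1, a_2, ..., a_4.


Write in Frobenius form y'' + (p(x)/x) y' + (q(x)/x^2) y = 0:
  p(x) = -14/3,  q(x) = -3x^2 - 2x + 8.
Indicial equation: r(r-1) + (-14/3) r + (8) = 0 -> roots r_1 = 3, r_2 = 8/3.
Take r = r_1 = 3. Let y(x) = x^r sum_{n>=0} a_n x^n with a_0 = 1.
Substitute y = x^r sum a_n x^n and match x^{r+n}. The recurrence is
  D(n) a_n - 2 a_{n-1} - 3 a_{n-2} = 0,  where D(n) = (r+n)(r+n-1) + (-14/3)(r+n) + (8).
  a_n = [2 a_{n-1} + 3 a_{n-2}] / D(n).
Since the indicial polynomial factors as (r - r_1)(r - r_2), D(n) = (r_1 + n - r_1)(r_1 + n - r_2) = n(n + 1/3).
Evaluating step by step (a_0 = 1):
  n = 1: D(1) = 1(1 + 1/3) = 4/3; numerator = 2(1) = 2; a_1 = (2)/(4/3) = 3/2
  n = 2: D(2) = 2(2 + 1/3) = 14/3; numerator = 2(3/2) + 3(1) = 6; a_2 = (6)/(14/3) = 9/7
  n = 3: D(3) = 3(3 + 1/3) = 10; numerator = 2(9/7) + 3(3/2) = 99/14; a_3 = (99/14)/(10) = 99/140
  n = 4: D(4) = 4(4 + 1/3) = 52/3; numerator = 2(99/140) + 3(9/7) = 369/70; a_4 = (369/70)/(52/3) = 1107/3640

r = 3; a_0 = 1; a_1 = 3/2; a_2 = 9/7; a_3 = 99/140; a_4 = 1107/3640


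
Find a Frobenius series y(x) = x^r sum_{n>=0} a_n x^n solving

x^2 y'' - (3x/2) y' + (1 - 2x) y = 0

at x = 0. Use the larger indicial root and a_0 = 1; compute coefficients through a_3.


Write in Frobenius form y'' + (p(x)/x) y' + (q(x)/x^2) y = 0:
  p(x) = -3/2,  q(x) = 1 - 2x.
Indicial equation: r(r-1) + (-3/2) r + (1) = 0 -> roots r_1 = 2, r_2 = 1/2.
Take r = r_1 = 2. Let y(x) = x^r sum_{n>=0} a_n x^n with a_0 = 1.
Substitute y = x^r sum a_n x^n and match x^{r+n}. The recurrence is
  D(n) a_n - 2 a_{n-1} = 0,  where D(n) = (r+n)(r+n-1) + (-3/2)(r+n) + (1).
  a_n = 2 / D(n) * a_{n-1}.
Since the indicial polynomial factors as (r - r_1)(r - r_2), D(n) = (r_1 + n - r_1)(r_1 + n - r_2) = n(n + 3/2).
Evaluating step by step (a_0 = 1):
  n = 1: D(1) = 1(1 + 3/2) = 5/2; numerator = 2(1) = 2; a_1 = (2)/(5/2) = 4/5
  n = 2: D(2) = 2(2 + 3/2) = 7; numerator = 2(4/5) = 8/5; a_2 = (8/5)/(7) = 8/35
  n = 3: D(3) = 3(3 + 3/2) = 27/2; numerator = 2(8/35) = 16/35; a_3 = (16/35)/(27/2) = 32/945

r = 2; a_0 = 1; a_1 = 4/5; a_2 = 8/35; a_3 = 32/945


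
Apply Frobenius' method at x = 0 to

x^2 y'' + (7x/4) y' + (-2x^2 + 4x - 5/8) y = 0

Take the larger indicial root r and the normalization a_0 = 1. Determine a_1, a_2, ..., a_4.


Write in Frobenius form y'' + (p(x)/x) y' + (q(x)/x^2) y = 0:
  p(x) = 7/4,  q(x) = -2x^2 + 4x - 5/8.
Indicial equation: r(r-1) + (7/4) r + (-5/8) = 0 -> roots r_1 = 1/2, r_2 = -5/4.
Take r = r_1 = 1/2. Let y(x) = x^r sum_{n>=0} a_n x^n with a_0 = 1.
Substitute y = x^r sum a_n x^n and match x^{r+n}. The recurrence is
  D(n) a_n + 4 a_{n-1} - 2 a_{n-2} = 0,  where D(n) = (r+n)(r+n-1) + (7/4)(r+n) + (-5/8).
  a_n = [-4 a_{n-1} + 2 a_{n-2}] / D(n).
Since the indicial polynomial factors as (r - r_1)(r - r_2), D(n) = (r_1 + n - r_1)(r_1 + n - r_2) = n(n + 7/4).
Evaluating step by step (a_0 = 1):
  n = 1: D(1) = 1(1 + 7/4) = 11/4; numerator = -4(1) = -4; a_1 = (-4)/(11/4) = -16/11
  n = 2: D(2) = 2(2 + 7/4) = 15/2; numerator = -4(-16/11) + 2(1) = 86/11; a_2 = (86/11)/(15/2) = 172/165
  n = 3: D(3) = 3(3 + 7/4) = 57/4; numerator = -4(172/165) + 2(-16/11) = -1168/165; a_3 = (-1168/165)/(57/4) = -4672/9405
  n = 4: D(4) = 4(4 + 7/4) = 23; numerator = -4(-4672/9405) + 2(172/165) = 38296/9405; a_4 = (38296/9405)/(23) = 38296/216315

r = 1/2; a_0 = 1; a_1 = -16/11; a_2 = 172/165; a_3 = -4672/9405; a_4 = 38296/216315


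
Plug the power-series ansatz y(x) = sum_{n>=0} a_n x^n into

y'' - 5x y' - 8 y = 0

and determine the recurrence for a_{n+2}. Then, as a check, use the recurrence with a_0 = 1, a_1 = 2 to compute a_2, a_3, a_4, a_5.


Substitute y = sum_n a_n x^n.
y''(x) has coefficient (n+2)(n+1) a_{n+2} at x^n;
-5 x y'(x) has coefficient -5 n a_n at x^n (shift);
-8 y(x) has coefficient -8 a_n at x^n.
Matching x^n: (n+2)(n+1) a_{n+2} + (-5n - 8) a_n = 0.
Thus a_{n+2} = (5n + 8) / ((n+1)(n+2)) * a_n.

Check with a_0 = 1, a_1 = 2 (apply the recurrence for n = 0, 1, 2, 3): a_0 = 1, a_1 = 2, a_2 = 4, a_3 = 13/3, a_4 = 6, a_5 = 299/60.

a_(n+2) = (5n + 8) / ((n+1)(n+2)) * a_n; check: a_0 = 1, a_1 = 2, a_2 = 4, a_3 = 13/3, a_4 = 6, a_5 = 299/60


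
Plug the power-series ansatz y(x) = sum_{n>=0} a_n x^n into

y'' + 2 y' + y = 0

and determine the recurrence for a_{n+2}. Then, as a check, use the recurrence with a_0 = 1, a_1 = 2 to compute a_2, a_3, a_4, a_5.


Substitute y = sum_n a_n x^n.
y''(x) has coefficient (n+2)(n+1) a_{n+2} at x^n;
2 y'(x) has coefficient 2 (n+1) a_{n+1} at x^n;
y(x) has coefficient 1 a_n at x^n.
Matching x^n: (n+2)(n+1) a_{n+2} + 2 (n+1) a_{n+1} + 1 a_n = 0.
Thus a_{n+2} = [-2 (n+1) a_{n+1} - 1 a_n] / ((n+1)(n+2)).

Check with a_0 = 1, a_1 = 2 (apply the recurrence for n = 0, 1, 2, 3): a_0 = 1, a_1 = 2, a_2 = -5/2, a_3 = 4/3, a_4 = -11/24, a_5 = 7/60.

a_(n+2) = [-2 (n+1) a_(n+1) - 1 a_n] / ((n+1)(n+2)); check: a_0 = 1, a_1 = 2, a_2 = -5/2, a_3 = 4/3, a_4 = -11/24, a_5 = 7/60


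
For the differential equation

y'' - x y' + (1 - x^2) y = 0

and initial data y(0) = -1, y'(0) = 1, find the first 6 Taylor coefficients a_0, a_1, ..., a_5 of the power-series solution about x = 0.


Ansatz: y(x) = sum_{n>=0} a_n x^n, so y'(x) = sum_{n>=1} n a_n x^(n-1) and y''(x) = sum_{n>=2} n(n-1) a_n x^(n-2).
Substitute into P(x) y'' + Q(x) y' + R(x) y = 0 with P(x) = 1, Q(x) = -x, R(x) = 1 - x^2, and match powers of x.
Initial conditions: a_0 = -1, a_1 = 1.
Setting the coefficient of each power of x to zero and solving order by order (substituting the coefficients already found):
  x^0: 2 a_2 + a_0 = 0  ->  2 a_2 = -a_0 = 1  ->  a_2 = 1/2
  x^1: 6 a_3 = 0  ->  a_3 = 0
  x^2: 12 a_4 - a_2 - a_0 = 0  ->  12 a_4 = a_2 + a_0 = -1/2  ->  a_4 = -1/24
  x^3: 20 a_5 - 2 a_3 - a_1 = 0  ->  20 a_5 = 2 a_3 + a_1 = 1  ->  a_5 = 1/20
Truncated series: y(x) = -1 + x + (1/2) x^2 - (1/24) x^4 + (1/20) x^5 + O(x^6).

a_0 = -1; a_1 = 1; a_2 = 1/2; a_3 = 0; a_4 = -1/24; a_5 = 1/20


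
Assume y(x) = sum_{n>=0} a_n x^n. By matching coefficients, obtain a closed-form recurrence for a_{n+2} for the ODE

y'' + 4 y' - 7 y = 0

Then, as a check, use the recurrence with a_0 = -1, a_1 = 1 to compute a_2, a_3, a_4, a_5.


Substitute y = sum_n a_n x^n.
y''(x) has coefficient (n+2)(n+1) a_{n+2} at x^n;
4 y'(x) has coefficient 4 (n+1) a_{n+1} at x^n;
-7 y(x) has coefficient -7 a_n at x^n.
Matching x^n: (n+2)(n+1) a_{n+2} + 4 (n+1) a_{n+1} - 7 a_n = 0.
Thus a_{n+2} = [-4 (n+1) a_{n+1} + 7 a_n] / ((n+1)(n+2)).

Check with a_0 = -1, a_1 = 1 (apply the recurrence for n = 0, 1, 2, 3): a_0 = -1, a_1 = 1, a_2 = -11/2, a_3 = 17/2, a_4 = -281/24, a_5 = 1481/120.

a_(n+2) = [-4 (n+1) a_(n+1) + 7 a_n] / ((n+1)(n+2)); check: a_0 = -1, a_1 = 1, a_2 = -11/2, a_3 = 17/2, a_4 = -281/24, a_5 = 1481/120


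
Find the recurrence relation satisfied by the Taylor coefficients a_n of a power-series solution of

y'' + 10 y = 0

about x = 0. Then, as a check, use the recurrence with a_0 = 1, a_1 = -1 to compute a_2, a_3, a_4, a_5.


Substitute y = sum_n a_n x^n into y'' + (const) y = 0.
y''(x) = sum_{n>=0} (n+2)(n+1) a_{n+2} x^n.
The ODE becomes sum_n [(n+2)(n+1) a_{n+2} + 10 a_n] x^n = 0.
Setting each coefficient to zero gives the recurrence:
  (n+2)(n+1) a_{n+2} + 10 a_n = 0,
  a_{n+2} = -10 / ((n+1)(n+2)) a_n.

Check with a_0 = 1, a_1 = -1 (apply the recurrence for n = 0, 1, 2, 3): a_0 = 1, a_1 = -1, a_2 = -5, a_3 = 5/3, a_4 = 25/6, a_5 = -5/6.

a_{n+2} = -10/((n+1)(n+2)) * a_n; check: a_0 = 1, a_1 = -1, a_2 = -5, a_3 = 5/3, a_4 = 25/6, a_5 = -5/6


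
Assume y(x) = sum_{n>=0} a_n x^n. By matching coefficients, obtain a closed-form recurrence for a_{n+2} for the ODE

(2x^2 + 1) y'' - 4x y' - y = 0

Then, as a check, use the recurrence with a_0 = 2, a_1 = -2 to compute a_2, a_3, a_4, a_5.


Substitute y = sum_n a_n x^n.
(1 + 2 x^2) y'' contributes (n+2)(n+1) a_{n+2} + 2 n(n-1) a_n at x^n.
-4 x y'(x) contributes -4 n a_n at x^n.
-y(x) contributes -1 a_n at x^n.
Matching x^n: (n+2)(n+1) a_{n+2} + (2 n(n-1) - 4 n - 1) a_n = 0.
Thus a_{n+2} = (-2 n(n-1) + 4 n + 1) / ((n+1)(n+2)) * a_n.

Check with a_0 = 2, a_1 = -2 (apply the recurrence for n = 0, 1, 2, 3): a_0 = 2, a_1 = -2, a_2 = 1, a_3 = -5/3, a_4 = 5/12, a_5 = -1/12.

a_(n+2) = (-2 n(n-1) + 4 n + 1) / ((n+1)(n+2)) * a_n; check: a_0 = 2, a_1 = -2, a_2 = 1, a_3 = -5/3, a_4 = 5/12, a_5 = -1/12


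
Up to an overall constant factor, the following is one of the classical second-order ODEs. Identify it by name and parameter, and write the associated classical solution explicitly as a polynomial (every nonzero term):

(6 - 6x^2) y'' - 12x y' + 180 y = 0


All three coefficients share the factor 6; dividing through by 6 gives  (1 - x^2) y'' - 2x y' + 30 y = 0.
This matches the Legendre equation (1 - x^2) y'' - 2x y' + n(n+1) y = 0 (note the -2x y' term) with n(n+1) = 30, so n = 5; the polynomial solution is P_5(x).
With y = sum_k a_k x^k, matching x^k gives (k+2)(k+1) a_{k+2} = [k(k+1) - n(n+1)] a_k = (k - 5)(k + 6) a_k. The right side vanishes at k = 5, so the series with the parity of 5 terminates at degree 5.
Standard normalization (P_n(1) = 1): leading coefficient (2n)!/(2^n (n!)^2) = 3628800/(32*14400) = 63/8, so a_5 = 63/8. Work downward with a_k = (k+1)(k+2) a_{k+2} / ((k - 5)(k + 6)):
  a_3 = (4)(5)(63/8) / ((3 - 5)(3 + 6)) = (315/2)/(-18) = -35/4
  a_1 = (2)(3)(-35/4) / ((1 - 5)(1 + 6)) = (-105/2)/(-28) = 15/8
Hence P_5(x) = 63 x^5/8 - 35 x^3/4 + 15 x/8.

P_5(x); series = 63 x^5/8 - 35 x^3/4 + 15 x/8


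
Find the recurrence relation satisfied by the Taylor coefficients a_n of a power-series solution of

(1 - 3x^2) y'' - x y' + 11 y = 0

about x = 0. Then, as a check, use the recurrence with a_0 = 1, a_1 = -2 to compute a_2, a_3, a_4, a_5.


Substitute y = sum_n a_n x^n.
(1 - 3 x^2) y'' contributes (n+2)(n+1) a_{n+2} - 3 n(n-1) a_n at x^n.
-x y'(x) contributes -n a_n at x^n.
11 y(x) contributes 11 a_n at x^n.
Matching x^n: (n+2)(n+1) a_{n+2} + (-3 n(n-1) - n + 11) a_n = 0.
Thus a_{n+2} = (3 n(n-1) + n - 11) / ((n+1)(n+2)) * a_n.

Check with a_0 = 1, a_1 = -2 (apply the recurrence for n = 0, 1, 2, 3): a_0 = 1, a_1 = -2, a_2 = -11/2, a_3 = 10/3, a_4 = 11/8, a_5 = 5/3.

a_(n+2) = (3 n(n-1) + n - 11) / ((n+1)(n+2)) * a_n; check: a_0 = 1, a_1 = -2, a_2 = -11/2, a_3 = 10/3, a_4 = 11/8, a_5 = 5/3


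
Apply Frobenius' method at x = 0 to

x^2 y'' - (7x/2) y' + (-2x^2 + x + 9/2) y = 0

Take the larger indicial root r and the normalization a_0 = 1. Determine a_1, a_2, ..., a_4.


Write in Frobenius form y'' + (p(x)/x) y' + (q(x)/x^2) y = 0:
  p(x) = -7/2,  q(x) = -2x^2 + x + 9/2.
Indicial equation: r(r-1) + (-7/2) r + (9/2) = 0 -> roots r_1 = 3, r_2 = 3/2.
Take r = r_1 = 3. Let y(x) = x^r sum_{n>=0} a_n x^n with a_0 = 1.
Substitute y = x^r sum a_n x^n and match x^{r+n}. The recurrence is
  D(n) a_n + 1 a_{n-1} - 2 a_{n-2} = 0,  where D(n) = (r+n)(r+n-1) + (-7/2)(r+n) + (9/2).
  a_n = [-1 a_{n-1} + 2 a_{n-2}] / D(n).
Since the indicial polynomial factors as (r - r_1)(r - r_2), D(n) = (r_1 + n - r_1)(r_1 + n - r_2) = n(n + 3/2).
Evaluating step by step (a_0 = 1):
  n = 1: D(1) = 1(1 + 3/2) = 5/2; numerator = -1(1) = -1; a_1 = (-1)/(5/2) = -2/5
  n = 2: D(2) = 2(2 + 3/2) = 7; numerator = -1(-2/5) + 2(1) = 12/5; a_2 = (12/5)/(7) = 12/35
  n = 3: D(3) = 3(3 + 3/2) = 27/2; numerator = -1(12/35) + 2(-2/5) = -8/7; a_3 = (-8/7)/(27/2) = -16/189
  n = 4: D(4) = 4(4 + 3/2) = 22; numerator = -1(-16/189) + 2(12/35) = 104/135; a_4 = (104/135)/(22) = 52/1485

r = 3; a_0 = 1; a_1 = -2/5; a_2 = 12/35; a_3 = -16/189; a_4 = 52/1485


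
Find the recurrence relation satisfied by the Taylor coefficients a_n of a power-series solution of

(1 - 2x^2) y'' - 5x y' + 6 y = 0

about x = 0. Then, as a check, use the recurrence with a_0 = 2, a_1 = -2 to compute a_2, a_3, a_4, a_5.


Substitute y = sum_n a_n x^n.
(1 - 2 x^2) y'' contributes (n+2)(n+1) a_{n+2} - 2 n(n-1) a_n at x^n.
-5 x y'(x) contributes -5 n a_n at x^n.
6 y(x) contributes 6 a_n at x^n.
Matching x^n: (n+2)(n+1) a_{n+2} + (-2 n(n-1) - 5 n + 6) a_n = 0.
Thus a_{n+2} = (2 n(n-1) + 5 n - 6) / ((n+1)(n+2)) * a_n.

Check with a_0 = 2, a_1 = -2 (apply the recurrence for n = 0, 1, 2, 3): a_0 = 2, a_1 = -2, a_2 = -6, a_3 = 1/3, a_4 = -4, a_5 = 7/20.

a_(n+2) = (2 n(n-1) + 5 n - 6) / ((n+1)(n+2)) * a_n; check: a_0 = 2, a_1 = -2, a_2 = -6, a_3 = 1/3, a_4 = -4, a_5 = 7/20


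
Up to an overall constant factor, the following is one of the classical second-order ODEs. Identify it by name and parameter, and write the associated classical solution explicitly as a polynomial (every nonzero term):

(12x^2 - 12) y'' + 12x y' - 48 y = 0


All three coefficients share the factor -12; dividing through by -12 gives  (1 - x^2) y'' - x y' + 4 y = 0.
This matches the Chebyshev equation (1 - x^2) y'' - x y' + n^2 y = 0 (note the -x y' term, not -2x y') with n^2 = 4, so n = 2; the polynomial solution is T_2(x).
With y = sum_k a_k x^k, matching x^k gives (k+2)(k+1) a_{k+2} = (k^2 - n^2) a_k = (k - 2)(k + 2) a_k. The right side vanishes at k = 2, so the series with the parity of 2 terminates at degree 2.
Standard normalization: leading coefficient of T_n is 2^(n-1), so a_2 = 2^1 = 2. Work downward with a_k = (k+1)(k+2) a_{k+2} / ((k - 2)(k + 2)):
  a_0 = (1)(2)(2) / ((0 - 2)(0 + 2)) = 4/(-4) = -1
Hence T_2(x) = 2 x^2 - 1.

T_2(x); series = 2 x^2 - 1


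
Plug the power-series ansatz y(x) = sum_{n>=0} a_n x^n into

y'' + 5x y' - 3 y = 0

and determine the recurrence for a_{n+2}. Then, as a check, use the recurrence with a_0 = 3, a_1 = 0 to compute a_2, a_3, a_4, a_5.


Substitute y = sum_n a_n x^n.
y''(x) has coefficient (n+2)(n+1) a_{n+2} at x^n;
5 x y'(x) has coefficient 5 n a_n at x^n (shift);
-3 y(x) has coefficient -3 a_n at x^n.
Matching x^n: (n+2)(n+1) a_{n+2} + (5n - 3) a_n = 0.
Thus a_{n+2} = (-5n + 3) / ((n+1)(n+2)) * a_n.

Check with a_0 = 3, a_1 = 0 (apply the recurrence for n = 0, 1, 2, 3): a_0 = 3, a_1 = 0, a_2 = 9/2, a_3 = 0, a_4 = -21/8, a_5 = 0.

a_(n+2) = (-5n + 3) / ((n+1)(n+2)) * a_n; check: a_0 = 3, a_1 = 0, a_2 = 9/2, a_3 = 0, a_4 = -21/8, a_5 = 0


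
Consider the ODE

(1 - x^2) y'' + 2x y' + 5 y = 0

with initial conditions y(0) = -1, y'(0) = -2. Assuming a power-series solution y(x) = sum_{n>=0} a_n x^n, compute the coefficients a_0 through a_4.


Ansatz: y(x) = sum_{n>=0} a_n x^n, so y'(x) = sum_{n>=1} n a_n x^(n-1) and y''(x) = sum_{n>=2} n(n-1) a_n x^(n-2).
Substitute into P(x) y'' + Q(x) y' + R(x) y = 0 with P(x) = 1 - x^2, Q(x) = 2x, R(x) = 5, and match powers of x.
Initial conditions: a_0 = -1, a_1 = -2.
Setting the coefficient of each power of x to zero and solving order by order (substituting the coefficients already found):
  x^0: 2 a_2 + 5 a_0 = 0  ->  2 a_2 = -5 a_0 = 5  ->  a_2 = 5/2
  x^1: 6 a_3 + 7 a_1 = 0  ->  6 a_3 = -7 a_1 = 14  ->  a_3 = 7/3
  x^2: 12 a_4 + 7 a_2 = 0  ->  12 a_4 = -7 a_2 = -35/2  ->  a_4 = -35/24
Truncated series: y(x) = -1 - 2 x + (5/2) x^2 + (7/3) x^3 - (35/24) x^4 + O(x^5).

a_0 = -1; a_1 = -2; a_2 = 5/2; a_3 = 7/3; a_4 = -35/24


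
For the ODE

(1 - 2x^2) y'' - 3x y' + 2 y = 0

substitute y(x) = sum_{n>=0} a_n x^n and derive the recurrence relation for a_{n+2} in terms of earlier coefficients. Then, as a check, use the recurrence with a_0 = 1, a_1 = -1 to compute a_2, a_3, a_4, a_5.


Substitute y = sum_n a_n x^n.
(1 - 2 x^2) y'' contributes (n+2)(n+1) a_{n+2} - 2 n(n-1) a_n at x^n.
-3 x y'(x) contributes -3 n a_n at x^n.
2 y(x) contributes 2 a_n at x^n.
Matching x^n: (n+2)(n+1) a_{n+2} + (-2 n(n-1) - 3 n + 2) a_n = 0.
Thus a_{n+2} = (2 n(n-1) + 3 n - 2) / ((n+1)(n+2)) * a_n.

Check with a_0 = 1, a_1 = -1 (apply the recurrence for n = 0, 1, 2, 3): a_0 = 1, a_1 = -1, a_2 = -1, a_3 = -1/6, a_4 = -2/3, a_5 = -19/120.

a_(n+2) = (2 n(n-1) + 3 n - 2) / ((n+1)(n+2)) * a_n; check: a_0 = 1, a_1 = -1, a_2 = -1, a_3 = -1/6, a_4 = -2/3, a_5 = -19/120


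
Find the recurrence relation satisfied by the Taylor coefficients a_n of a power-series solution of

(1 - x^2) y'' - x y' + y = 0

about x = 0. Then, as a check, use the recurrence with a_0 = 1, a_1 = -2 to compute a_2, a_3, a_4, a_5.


Substitute y = sum_n a_n x^n.
(1 - 1 x^2) y'' contributes (n+2)(n+1) a_{n+2} - n(n-1) a_n at x^n.
-x y'(x) contributes -n a_n at x^n.
y(x) contributes 1 a_n at x^n.
Matching x^n: (n+2)(n+1) a_{n+2} + (-n(n-1) - n + 1) a_n = 0.
Thus a_{n+2} = (n(n-1) + n - 1) / ((n+1)(n+2)) * a_n.

Check with a_0 = 1, a_1 = -2 (apply the recurrence for n = 0, 1, 2, 3): a_0 = 1, a_1 = -2, a_2 = -1/2, a_3 = 0, a_4 = -1/8, a_5 = 0.

a_(n+2) = (n(n-1) + n - 1) / ((n+1)(n+2)) * a_n; check: a_0 = 1, a_1 = -2, a_2 = -1/2, a_3 = 0, a_4 = -1/8, a_5 = 0


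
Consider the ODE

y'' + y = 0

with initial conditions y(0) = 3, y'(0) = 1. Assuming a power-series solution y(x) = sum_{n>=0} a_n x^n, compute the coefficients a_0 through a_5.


Ansatz: y(x) = sum_{n>=0} a_n x^n, so y'(x) = sum_{n>=1} n a_n x^(n-1) and y''(x) = sum_{n>=2} n(n-1) a_n x^(n-2).
Substitute into P(x) y'' + Q(x) y' + R(x) y = 0 with P(x) = 1, Q(x) = 0, R(x) = 1, and match powers of x.
Initial conditions: a_0 = 3, a_1 = 1.
Setting the coefficient of each power of x to zero and solving order by order (substituting the coefficients already found):
  x^0: 2 a_2 + a_0 = 0  ->  2 a_2 = -a_0 = -3  ->  a_2 = -3/2
  x^1: 6 a_3 + a_1 = 0  ->  6 a_3 = -a_1 = -1  ->  a_3 = -1/6
  x^2: 12 a_4 + a_2 = 0  ->  12 a_4 = -a_2 = 3/2  ->  a_4 = 1/8
  x^3: 20 a_5 + a_3 = 0  ->  20 a_5 = -a_3 = 1/6  ->  a_5 = 1/120
Truncated series: y(x) = 3 + x - (3/2) x^2 - (1/6) x^3 + (1/8) x^4 + (1/120) x^5 + O(x^6).

a_0 = 3; a_1 = 1; a_2 = -3/2; a_3 = -1/6; a_4 = 1/8; a_5 = 1/120


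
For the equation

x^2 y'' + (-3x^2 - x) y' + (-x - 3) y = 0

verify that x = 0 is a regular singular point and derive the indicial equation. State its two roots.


Divide by x^2 to reach normal form y'' + P_1(x) y' + P_2(x) y = 0 with P_1(x) = -3 - 1/x and P_2(x) = -1/x - 3/x^2.
x = 0 is a singular point because the y'-coefficient -3 - 1/x has a pole at x = 0 and the y-coefficient -1/x - 3/x^2 has a pole at x = 0.
It is a regular singular point because x P_1(x) = p(x) = -3x - 1 and x^2 P_2(x) = q(x) = -x - 3 are polynomials, hence analytic at x = 0.
p(0) = -1,  q(0) = -3.
Indicial equation: r(r-1) + p(0) r + q(0) = 0, i.e. r^2 + (p(0) - 1) r + q(0) = 0, i.e. r^2 - 2 r - 3 = 0.
Discriminant: (-2)^2 - 4(-3) = 16, so r = (2 ± 4)/2.
Solving: r_1 = 3, r_2 = -1.

indicial: r^2 - 2 r - 3 = 0; roots r_1 = 3, r_2 = -1


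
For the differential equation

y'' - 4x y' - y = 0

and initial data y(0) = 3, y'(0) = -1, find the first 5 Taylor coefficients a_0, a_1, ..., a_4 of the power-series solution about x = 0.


Ansatz: y(x) = sum_{n>=0} a_n x^n, so y'(x) = sum_{n>=1} n a_n x^(n-1) and y''(x) = sum_{n>=2} n(n-1) a_n x^(n-2).
Substitute into P(x) y'' + Q(x) y' + R(x) y = 0 with P(x) = 1, Q(x) = -4x, R(x) = -1, and match powers of x.
Initial conditions: a_0 = 3, a_1 = -1.
Setting the coefficient of each power of x to zero and solving order by order (substituting the coefficients already found):
  x^0: 2 a_2 - a_0 = 0  ->  2 a_2 = a_0 = 3  ->  a_2 = 3/2
  x^1: 6 a_3 - 5 a_1 = 0  ->  6 a_3 = 5 a_1 = -5  ->  a_3 = -5/6
  x^2: 12 a_4 - 9 a_2 = 0  ->  12 a_4 = 9 a_2 = 27/2  ->  a_4 = 9/8
Truncated series: y(x) = 3 - x + (3/2) x^2 - (5/6) x^3 + (9/8) x^4 + O(x^5).

a_0 = 3; a_1 = -1; a_2 = 3/2; a_3 = -5/6; a_4 = 9/8


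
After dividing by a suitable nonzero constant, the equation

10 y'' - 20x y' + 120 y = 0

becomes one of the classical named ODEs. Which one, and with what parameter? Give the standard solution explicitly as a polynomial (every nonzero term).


All three coefficients share the factor 10; dividing through by 10 gives  y'' - 2x y' + 12 y = 0.
This matches the Hermite equation y'' - 2x y' + 2n y = 0 with 2n = 12, so n = 6; the polynomial solution is H_6(x).
With y = sum_k a_k x^k, matching x^k gives (k+2)(k+1) a_{k+2} = 2(k - n) a_k = 2(k - 6) a_k. The right side vanishes at k = 6, so the series with the parity of 6 terminates at degree 6.
Standard normalization: leading coefficient of H_n is 2^n, so a_6 = 2^6 = 64. Work downward with a_k = (k+1)(k+2) a_{k+2} / (2(k - n)):
  a_4 = (5)(6)(64) / (2(4 - 6)) = 1920/(-4) = -480
  a_2 = (3)(4)(-480) / (2(2 - 6)) = -5760/(-8) = 720
  a_0 = (1)(2)(720) / (2(0 - 6)) = 1440/(-12) = -120
Hence H_6(x) = 64 x^6 - 480 x^4 + 720 x^2 - 120.

H_6(x); series = 64 x^6 - 480 x^4 + 720 x^2 - 120


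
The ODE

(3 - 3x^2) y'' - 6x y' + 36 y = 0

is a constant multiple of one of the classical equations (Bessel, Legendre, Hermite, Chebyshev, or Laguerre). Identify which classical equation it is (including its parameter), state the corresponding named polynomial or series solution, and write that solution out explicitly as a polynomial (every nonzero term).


All three coefficients share the factor 3; dividing through by 3 gives  (1 - x^2) y'' - 2x y' + 12 y = 0.
This matches the Legendre equation (1 - x^2) y'' - 2x y' + n(n+1) y = 0 (note the -2x y' term) with n(n+1) = 12, so n = 3; the polynomial solution is P_3(x).
With y = sum_k a_k x^k, matching x^k gives (k+2)(k+1) a_{k+2} = [k(k+1) - n(n+1)] a_k = (k - 3)(k + 4) a_k. The right side vanishes at k = 3, so the series with the parity of 3 terminates at degree 3.
Standard normalization (P_n(1) = 1): leading coefficient (2n)!/(2^n (n!)^2) = 720/(8*36) = 5/2, so a_3 = 5/2. Work downward with a_k = (k+1)(k+2) a_{k+2} / ((k - 3)(k + 4)):
  a_1 = (2)(3)(5/2) / ((1 - 3)(1 + 4)) = 15/(-10) = -3/2
Hence P_3(x) = 5 x^3/2 - 3 x/2.

P_3(x); series = 5 x^3/2 - 3 x/2


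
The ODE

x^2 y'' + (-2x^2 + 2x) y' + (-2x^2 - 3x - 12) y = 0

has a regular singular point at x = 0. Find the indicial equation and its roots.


Divide by x^2 to reach normal form y'' + P_1(x) y' + P_2(x) y = 0 with P_1(x) = -2 + 2/x and P_2(x) = -2 - 3/x - 12/x^2.
x = 0 is a singular point because the y'-coefficient -2 + 2/x has a pole at x = 0 and the y-coefficient -2 - 3/x - 12/x^2 has a pole at x = 0.
It is a regular singular point because x P_1(x) = p(x) = 2 - 2x and x^2 P_2(x) = q(x) = -2x^2 - 3x - 12 are polynomials, hence analytic at x = 0.
p(0) = 2,  q(0) = -12.
Indicial equation: r(r-1) + p(0) r + q(0) = 0, i.e. r^2 + (p(0) - 1) r + q(0) = 0, i.e. r^2 + 1 r - 12 = 0.
Discriminant: (1)^2 - 4(-12) = 49, so r = (-1 ± 7)/2.
Solving: r_1 = 3, r_2 = -4.

indicial: r^2 + 1 r - 12 = 0; roots r_1 = 3, r_2 = -4


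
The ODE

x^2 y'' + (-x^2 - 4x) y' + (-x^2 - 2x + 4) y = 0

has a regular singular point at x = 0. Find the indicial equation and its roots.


Divide by x^2 to reach normal form y'' + P_1(x) y' + P_2(x) y = 0 with P_1(x) = -1 - 4/x and P_2(x) = -1 - 2/x + 4/x^2.
x = 0 is a singular point because the y'-coefficient -1 - 4/x has a pole at x = 0 and the y-coefficient -1 - 2/x + 4/x^2 has a pole at x = 0.
It is a regular singular point because x P_1(x) = p(x) = -x - 4 and x^2 P_2(x) = q(x) = -x^2 - 2x + 4 are polynomials, hence analytic at x = 0.
p(0) = -4,  q(0) = 4.
Indicial equation: r(r-1) + p(0) r + q(0) = 0, i.e. r^2 + (p(0) - 1) r + q(0) = 0, i.e. r^2 - 5 r + 4 = 0.
Discriminant: (-5)^2 - 4(4) = 9, so r = (5 ± 3)/2.
Solving: r_1 = 4, r_2 = 1.

indicial: r^2 - 5 r + 4 = 0; roots r_1 = 4, r_2 = 1


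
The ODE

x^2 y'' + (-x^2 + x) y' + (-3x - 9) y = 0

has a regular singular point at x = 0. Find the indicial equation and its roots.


Divide by x^2 to reach normal form y'' + P_1(x) y' + P_2(x) y = 0 with P_1(x) = -1 + 1/x and P_2(x) = -3/x - 9/x^2.
x = 0 is a singular point because the y'-coefficient -1 + 1/x has a pole at x = 0 and the y-coefficient -3/x - 9/x^2 has a pole at x = 0.
It is a regular singular point because x P_1(x) = p(x) = 1 - x and x^2 P_2(x) = q(x) = -3x - 9 are polynomials, hence analytic at x = 0.
p(0) = 1,  q(0) = -9.
Indicial equation: r(r-1) + p(0) r + q(0) = 0, i.e. r^2 + (p(0) - 1) r + q(0) = 0, i.e. r^2 - 9 = 0.
Discriminant: (0)^2 - 4(-9) = 36, so r = (0 ± 6)/2.
Solving: r_1 = 3, r_2 = -3.

indicial: r^2 - 9 = 0; roots r_1 = 3, r_2 = -3


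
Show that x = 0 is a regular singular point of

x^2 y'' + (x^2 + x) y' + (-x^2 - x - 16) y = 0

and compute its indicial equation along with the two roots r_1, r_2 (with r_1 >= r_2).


Divide by x^2 to reach normal form y'' + P_1(x) y' + P_2(x) y = 0 with P_1(x) = 1 + 1/x and P_2(x) = -1 - 1/x - 16/x^2.
x = 0 is a singular point because the y'-coefficient 1 + 1/x has a pole at x = 0 and the y-coefficient -1 - 1/x - 16/x^2 has a pole at x = 0.
It is a regular singular point because x P_1(x) = p(x) = x + 1 and x^2 P_2(x) = q(x) = -x^2 - x - 16 are polynomials, hence analytic at x = 0.
p(0) = 1,  q(0) = -16.
Indicial equation: r(r-1) + p(0) r + q(0) = 0, i.e. r^2 + (p(0) - 1) r + q(0) = 0, i.e. r^2 - 16 = 0.
Discriminant: (0)^2 - 4(-16) = 64, so r = (0 ± 8)/2.
Solving: r_1 = 4, r_2 = -4.

indicial: r^2 - 16 = 0; roots r_1 = 4, r_2 = -4


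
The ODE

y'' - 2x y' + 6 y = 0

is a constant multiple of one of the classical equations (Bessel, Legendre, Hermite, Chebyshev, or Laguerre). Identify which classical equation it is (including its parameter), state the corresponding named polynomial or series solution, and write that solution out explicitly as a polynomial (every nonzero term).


The equation is already in a standard form:  y'' - 2x y' + 6 y = 0.
This matches the Hermite equation y'' - 2x y' + 2n y = 0 with 2n = 6, so n = 3; the polynomial solution is H_3(x).
With y = sum_k a_k x^k, matching x^k gives (k+2)(k+1) a_{k+2} = 2(k - n) a_k = 2(k - 3) a_k. The right side vanishes at k = 3, so the series with the parity of 3 terminates at degree 3.
Standard normalization: leading coefficient of H_n is 2^n, so a_3 = 2^3 = 8. Work downward with a_k = (k+1)(k+2) a_{k+2} / (2(k - n)):
  a_1 = (2)(3)(8) / (2(1 - 3)) = 48/(-4) = -12
Hence H_3(x) = 8 x^3 - 12 x.

H_3(x); series = 8 x^3 - 12 x


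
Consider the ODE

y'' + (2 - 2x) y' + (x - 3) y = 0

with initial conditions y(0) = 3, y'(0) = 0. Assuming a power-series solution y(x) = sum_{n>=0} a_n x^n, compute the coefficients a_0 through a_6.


Ansatz: y(x) = sum_{n>=0} a_n x^n, so y'(x) = sum_{n>=1} n a_n x^(n-1) and y''(x) = sum_{n>=2} n(n-1) a_n x^(n-2).
Substitute into P(x) y'' + Q(x) y' + R(x) y = 0 with P(x) = 1, Q(x) = 2 - 2x, R(x) = x - 3, and match powers of x.
Initial conditions: a_0 = 3, a_1 = 0.
Setting the coefficient of each power of x to zero and solving order by order (substituting the coefficients already found):
  x^0: 2 a_2 + 2 a_1 - 3 a_0 = 0  ->  2 a_2 = -2 a_1 + 3 a_0 = 9  ->  a_2 = 9/2
  x^1: 6 a_3 + 4 a_2 - 5 a_1 + a_0 = 0  ->  6 a_3 = -4 a_2 + 5 a_1 - a_0 = -21  ->  a_3 = -7/2
  x^2: 12 a_4 + 6 a_3 - 7 a_2 + a_1 = 0  ->  12 a_4 = -6 a_3 + 7 a_2 - a_1 = 105/2  ->  a_4 = 35/8
  x^3: 20 a_5 + 8 a_4 - 9 a_3 + a_2 = 0  ->  20 a_5 = -8 a_4 + 9 a_3 - a_2 = -71  ->  a_5 = -71/20
  x^4: 30 a_6 + 10 a_5 - 11 a_4 + a_3 = 0  ->  30 a_6 = -10 a_5 + 11 a_4 - a_3 = 697/8  ->  a_6 = 697/240
Truncated series: y(x) = 3 + (9/2) x^2 - (7/2) x^3 + (35/8) x^4 - (71/20) x^5 + (697/240) x^6 + O(x^7).

a_0 = 3; a_1 = 0; a_2 = 9/2; a_3 = -7/2; a_4 = 35/8; a_5 = -71/20; a_6 = 697/240


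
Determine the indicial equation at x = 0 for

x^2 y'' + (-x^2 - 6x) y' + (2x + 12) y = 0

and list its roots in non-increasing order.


Divide by x^2 to reach normal form y'' + P_1(x) y' + P_2(x) y = 0 with P_1(x) = -1 - 6/x and P_2(x) = 2/x + 12/x^2.
x = 0 is a singular point because the y'-coefficient -1 - 6/x has a pole at x = 0 and the y-coefficient 2/x + 12/x^2 has a pole at x = 0.
It is a regular singular point because x P_1(x) = p(x) = -x - 6 and x^2 P_2(x) = q(x) = 2x + 12 are polynomials, hence analytic at x = 0.
p(0) = -6,  q(0) = 12.
Indicial equation: r(r-1) + p(0) r + q(0) = 0, i.e. r^2 + (p(0) - 1) r + q(0) = 0, i.e. r^2 - 7 r + 12 = 0.
Discriminant: (-7)^2 - 4(12) = 1, so r = (7 ± 1)/2.
Solving: r_1 = 4, r_2 = 3.

indicial: r^2 - 7 r + 12 = 0; roots r_1 = 4, r_2 = 3
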